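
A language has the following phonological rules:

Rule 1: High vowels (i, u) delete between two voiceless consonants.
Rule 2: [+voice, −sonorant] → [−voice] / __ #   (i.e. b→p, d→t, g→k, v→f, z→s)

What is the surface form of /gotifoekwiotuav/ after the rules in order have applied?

Rule 1 (high vowel syncope): /i/ is a high vowel flanked by voiceless consonants /t/ and /f/, so it deletes. /gotifoekwiotuav/ → gotfoekwiotuav.
Rule 2 (final devoicing): /v/ is a voiced obstruent in word-final position, so it devoices to [f]. /gotfoekwiotuav/ → gotfoekwiotuaf.

gotfoekwiotuaf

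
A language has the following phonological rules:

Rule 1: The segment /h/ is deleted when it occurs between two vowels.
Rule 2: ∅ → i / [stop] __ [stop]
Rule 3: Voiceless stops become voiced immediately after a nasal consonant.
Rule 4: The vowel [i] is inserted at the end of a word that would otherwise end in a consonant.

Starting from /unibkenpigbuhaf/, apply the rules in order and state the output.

Rule 1 (intervocalic h-deletion): /h/ occurs between vowels /u/ and /a/, so it deletes. /unibkenpigbuhaf/ → unibkenpigbuaf.
Rule 2 (stop-cluster i-epenthesis): /b/ and /k/ form a stop–stop cluster, so [i] is inserted between them. /g/ and /b/ form a stop–stop cluster, so [i] is inserted between them. /unibkenpigbuaf/ → unibikenpigibuaf.
Rule 3 (post-nasal voicing): /p/ is a voiceless stop immediately after the nasal /n/, so it voices to [b]. /unibikenpigibuaf/ → unibikenbigibuaf.
Rule 4 (final i-epenthesis): the form ends in the consonant /f/, so [i] is inserted word-finally. /unibikenbigibuaf/ → unibikenbigibuafi.

unibikenbigibuafi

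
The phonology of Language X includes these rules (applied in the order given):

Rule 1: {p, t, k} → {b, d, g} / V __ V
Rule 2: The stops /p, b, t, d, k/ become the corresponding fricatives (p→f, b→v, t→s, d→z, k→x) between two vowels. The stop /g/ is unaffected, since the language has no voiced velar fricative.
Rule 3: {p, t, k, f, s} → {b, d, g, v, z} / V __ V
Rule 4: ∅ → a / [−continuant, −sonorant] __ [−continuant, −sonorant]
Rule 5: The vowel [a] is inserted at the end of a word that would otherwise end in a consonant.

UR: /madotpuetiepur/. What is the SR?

mazotapuezievura

Rule 1 (intervocalic voicing): /t/ is a voiceless stop between vowels /e/ and /i/, so it voices to [d]. /p/ is a voiceless stop between vowels /e/ and /u/, so it voices to [b]. /madotpuetiepur/ → madotpuediebur.
Rule 2 (intervocalic spirantization): /d/ is a stop between vowels /a/ and /o/, so it spirantizes to the fricative [z]. /d/ is a stop between vowels /e/ and /i/, so it spirantizes to the fricative [z]. /b/ is a stop between vowels /e/ and /u/, so it spirantizes to the fricative [v]. /madotpuediebur/ → mazotpuezievur.
Rule 3 (intervocalic voicing): no segment meets the environment; /mazotpuezievur/ is unchanged.
Rule 4 (stop-cluster a-epenthesis): /t/ and /p/ form a stop–stop cluster, so [a] is inserted between them. /mazotpuezievur/ → mazotapuezievur.
Rule 5 (final a-epenthesis): the form ends in the consonant /r/, so [a] is inserted word-finally. /mazotapuezievur/ → mazotapuezievura.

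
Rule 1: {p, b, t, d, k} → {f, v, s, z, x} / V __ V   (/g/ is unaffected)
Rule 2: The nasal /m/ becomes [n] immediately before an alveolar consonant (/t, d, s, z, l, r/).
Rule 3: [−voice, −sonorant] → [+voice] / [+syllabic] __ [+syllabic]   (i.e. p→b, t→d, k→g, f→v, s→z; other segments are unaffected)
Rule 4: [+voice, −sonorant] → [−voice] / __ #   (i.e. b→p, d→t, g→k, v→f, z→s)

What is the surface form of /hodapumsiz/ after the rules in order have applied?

Rule 1 (intervocalic spirantization): /d/ is a stop between vowels /o/ and /a/, so it spirantizes to the fricative [z]. /p/ is a stop between vowels /a/ and /u/, so it spirantizes to the fricative [f]. /hodapumsiz/ → hozafumsiz.
Rule 2 (nasal place assimilation): /m/ precedes the alveolar consonant /s/, so it assimilates in place to [n]. /hozafumsiz/ → hozafunsiz.
Rule 3 (intervocalic voicing): /f/ is a voiceless obstruent between vowels /a/ and /u/, so it voices to [v]. /hozafunsiz/ → hozavunsiz.
Rule 4 (final devoicing): /z/ is a voiced obstruent in word-final position, so it devoices to [s]. /hozavunsiz/ → hozavunsis.

hozavunsis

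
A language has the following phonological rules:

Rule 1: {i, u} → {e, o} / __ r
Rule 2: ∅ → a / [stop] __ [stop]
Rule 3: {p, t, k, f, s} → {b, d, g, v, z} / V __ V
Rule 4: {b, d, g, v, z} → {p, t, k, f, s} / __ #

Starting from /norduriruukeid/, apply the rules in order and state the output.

Rule 1 (pre-rhotic lowering): /u/ is a high vowel immediately before /r/, so it lowers to [o]. /i/ is a high vowel immediately before /r/, so it lowers to [e]. /norduriruukeid/ → nordoreruukeid.
Rule 2 (stop-cluster a-epenthesis): no segment meets the environment; /nordoreruukeid/ is unchanged.
Rule 3 (intervocalic voicing): /k/ is a voiceless obstruent between vowels /u/ and /e/, so it voices to [g]. /nordoreruukeid/ → nordoreruugeid.
Rule 4 (final devoicing): /d/ is a voiced obstruent in word-final position, so it devoices to [t]. /nordoreruugeid/ → nordoreruugeit.

nordoreruugeit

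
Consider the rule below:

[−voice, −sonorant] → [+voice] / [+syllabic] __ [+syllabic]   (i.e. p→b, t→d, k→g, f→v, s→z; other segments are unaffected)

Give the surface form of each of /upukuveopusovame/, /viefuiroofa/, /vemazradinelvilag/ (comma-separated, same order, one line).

/upukuveopusovame/: /p/ is a voiceless obstruent between vowels /u/ and /u/, so it voices to [b]. /k/ is a voiceless obstruent between vowels /u/ and /u/, so it voices to [g]. /p/ is a voiceless obstruent between vowels /o/ and /u/, so it voices to [b]. /s/ is a voiceless obstruent between vowels /u/ and /o/, so it voices to [z]. → [ubuguveobuzovame].
/viefuiroofa/: /f/ is a voiceless obstruent between vowels /e/ and /u/, so it voices to [v]. /f/ is a voiceless obstruent between vowels /o/ and /a/, so it voices to [v]. → [vievuiroova].
/vemazradinelvilag/: the rule's environment is not met; surfaces unchanged as [vemazradinelvilag].

ubuguveobuzovame, vievuiroova, vemazradinelvilag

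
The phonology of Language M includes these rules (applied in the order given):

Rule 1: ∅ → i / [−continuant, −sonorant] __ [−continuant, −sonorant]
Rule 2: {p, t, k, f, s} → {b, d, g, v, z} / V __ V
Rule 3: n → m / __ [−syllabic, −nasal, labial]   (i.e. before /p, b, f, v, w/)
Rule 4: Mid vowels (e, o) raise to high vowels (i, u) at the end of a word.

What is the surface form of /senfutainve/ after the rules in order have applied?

semfudaimvi

Rule 1 (stop-cluster i-epenthesis): no segment meets the environment; /senfutainve/ is unchanged.
Rule 2 (intervocalic voicing): /t/ is a voiceless obstruent between vowels /u/ and /a/, so it voices to [d]. /senfutainve/ → senfudainve.
Rule 3 (nasal place assimilation): /n/ precedes the labial consonant /f/, so it assimilates in place to [m]. /n/ precedes the labial consonant /v/, so it assimilates in place to [m]. /senfudainve/ → semfudaimve.
Rule 4 (final vowel raising): /e/ is a mid vowel in word-final position, so it raises to [i]. /semfudaimve/ → semfudaimvi.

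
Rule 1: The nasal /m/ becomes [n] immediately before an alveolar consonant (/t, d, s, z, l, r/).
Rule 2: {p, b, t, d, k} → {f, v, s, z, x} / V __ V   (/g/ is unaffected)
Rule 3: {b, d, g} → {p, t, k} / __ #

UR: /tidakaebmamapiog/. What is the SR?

Rule 1 (nasal place assimilation): no segment meets the environment; /tidakaebmamapiog/ is unchanged.
Rule 2 (intervocalic spirantization): /d/ is a stop between vowels /i/ and /a/, so it spirantizes to the fricative [z]. /k/ is a stop between vowels /a/ and /a/, so it spirantizes to the fricative [x]. /p/ is a stop between vowels /a/ and /i/, so it spirantizes to the fricative [f]. /tidakaebmamapiog/ → tizaxaebmamafiog.
Rule 3 (final devoicing): /g/ is a voiced stop in word-final position, so it devoices to [k]. /tizaxaebmamafiog/ → tizaxaebmamafiok.

tizaxaebmamafiok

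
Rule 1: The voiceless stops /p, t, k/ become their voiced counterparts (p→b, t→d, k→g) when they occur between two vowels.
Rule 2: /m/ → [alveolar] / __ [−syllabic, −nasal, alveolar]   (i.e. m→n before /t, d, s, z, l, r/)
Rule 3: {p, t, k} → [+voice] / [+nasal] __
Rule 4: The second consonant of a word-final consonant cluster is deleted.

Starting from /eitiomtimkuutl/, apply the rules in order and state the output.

Rule 1 (intervocalic voicing): /t/ is a voiceless stop between vowels /i/ and /i/, so it voices to [d]. /eitiomtimkuutl/ → eidiomtimkuutl.
Rule 2 (nasal place assimilation): /m/ precedes the alveolar consonant /t/, so it assimilates in place to [n]. /eidiomtimkuutl/ → eidiontimkuutl.
Rule 3 (post-nasal voicing): /t/ is a voiceless stop immediately after the nasal /n/, so it voices to [d]. /k/ is a voiceless stop immediately after the nasal /m/, so it voices to [g]. /eidiontimkuutl/ → eidiondimguutl.
Rule 4 (final cluster simplification): /l/ is the second consonant of a word-final cluster /tl/, so it deletes. /eidiondimguutl/ → eidiondimguut.

eidiondimguut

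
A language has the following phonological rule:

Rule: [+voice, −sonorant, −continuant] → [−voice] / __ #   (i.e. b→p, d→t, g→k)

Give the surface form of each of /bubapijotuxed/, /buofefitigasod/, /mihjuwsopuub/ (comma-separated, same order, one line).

bubapijotuxet, buofefitigasot, mihjuwsopuup

/bubapijotuxed/: /d/ is a voiced stop in word-final position, so it devoices to [t]. → [bubapijotuxet].
/buofefitigasod/: /d/ is a voiced stop in word-final position, so it devoices to [t]. → [buofefitigasot].
/mihjuwsopuub/: /b/ is a voiced stop in word-final position, so it devoices to [p]. → [mihjuwsopuup].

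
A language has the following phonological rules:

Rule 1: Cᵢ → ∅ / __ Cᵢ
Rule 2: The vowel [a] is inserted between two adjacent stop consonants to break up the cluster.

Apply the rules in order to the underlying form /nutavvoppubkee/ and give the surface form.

nutavopubakee

Rule 1 (degemination): /vv/ is a geminate; the first /v/ deletes. /pp/ is a geminate; the first /p/ deletes. /nutavvoppubkee/ → nutavopubkee.
Rule 2 (stop-cluster a-epenthesis): /b/ and /k/ form a stop–stop cluster, so [a] is inserted between them. /nutavopubkee/ → nutavopubakee.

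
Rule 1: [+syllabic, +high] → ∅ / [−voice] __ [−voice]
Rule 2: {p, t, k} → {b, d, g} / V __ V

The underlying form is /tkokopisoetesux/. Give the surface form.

tkogopsoedesx

Rule 1 (high vowel syncope): /i/ is a high vowel flanked by voiceless consonants /p/ and /s/, so it deletes. /u/ is a high vowel flanked by voiceless consonants /s/ and /x/, so it deletes. /tkokopisoetesux/ → tkokopsoetesx.
Rule 2 (intervocalic voicing): /k/ is a voiceless stop between vowels /o/ and /o/, so it voices to [g]. /t/ is a voiceless stop between vowels /e/ and /e/, so it voices to [d]. /tkokopsoetesx/ → tkogopsoedesx.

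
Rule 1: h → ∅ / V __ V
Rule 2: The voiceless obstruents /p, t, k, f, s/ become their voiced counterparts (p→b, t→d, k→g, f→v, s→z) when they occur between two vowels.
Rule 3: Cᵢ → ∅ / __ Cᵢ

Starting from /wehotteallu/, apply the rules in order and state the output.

weotealu

Rule 1 (intervocalic h-deletion): /h/ occurs between vowels /e/ and /o/, so it deletes. /wehotteallu/ → weotteallu.
Rule 2 (intervocalic voicing): no segment meets the environment; /weotteallu/ is unchanged.
Rule 3 (degemination): /tt/ is a geminate; the first /t/ deletes. /ll/ is a geminate; the first /l/ deletes. /weotteallu/ → weotealu.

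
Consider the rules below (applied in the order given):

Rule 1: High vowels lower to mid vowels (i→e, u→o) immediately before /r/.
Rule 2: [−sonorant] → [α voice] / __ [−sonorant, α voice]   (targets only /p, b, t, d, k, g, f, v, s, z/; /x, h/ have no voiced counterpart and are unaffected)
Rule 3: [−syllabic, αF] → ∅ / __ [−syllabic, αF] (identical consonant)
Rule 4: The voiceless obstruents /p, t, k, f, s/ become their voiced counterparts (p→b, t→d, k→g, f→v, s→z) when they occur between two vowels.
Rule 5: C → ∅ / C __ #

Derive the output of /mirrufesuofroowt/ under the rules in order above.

Rule 1 (pre-rhotic lowering): /i/ is a high vowel immediately before /r/, so it lowers to [e]. /mirrufesuofroowt/ → merrufesuofroowt.
Rule 2 (regressive voicing assimilation): no segment meets the environment; /merrufesuofroowt/ is unchanged.
Rule 3 (degemination): /rr/ is a geminate; the first /r/ deletes. /merrufesuofroowt/ → merufesuofroowt.
Rule 4 (intervocalic voicing): /f/ is a voiceless obstruent between vowels /u/ and /e/, so it voices to [v]. /s/ is a voiceless obstruent between vowels /e/ and /u/, so it voices to [z]. /merufesuofroowt/ → meruvezuofroowt.
Rule 5 (final cluster simplification): /t/ is the second consonant of a word-final cluster /wt/, so it deletes. /meruvezuofroowt/ → meruvezuofroow.

meruvezuofroow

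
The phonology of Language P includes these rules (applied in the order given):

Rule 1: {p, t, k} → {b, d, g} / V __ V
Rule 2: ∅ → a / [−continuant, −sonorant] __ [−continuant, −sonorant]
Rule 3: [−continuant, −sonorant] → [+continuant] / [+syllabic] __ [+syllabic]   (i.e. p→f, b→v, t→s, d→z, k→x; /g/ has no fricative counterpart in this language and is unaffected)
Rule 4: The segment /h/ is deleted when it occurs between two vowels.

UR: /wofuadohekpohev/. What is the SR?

wofuazoexafoev

Rule 1 (intervocalic voicing): no segment meets the environment; /wofuadohekpohev/ is unchanged.
Rule 2 (stop-cluster a-epenthesis): /k/ and /p/ form a stop–stop cluster, so [a] is inserted between them. /wofuadohekpohev/ → wofuadohekapohev.
Rule 3 (intervocalic spirantization): /d/ is a stop between vowels /a/ and /o/, so it spirantizes to the fricative [z]. /k/ is a stop between vowels /e/ and /a/, so it spirantizes to the fricative [x]. /p/ is a stop between vowels /a/ and /o/, so it spirantizes to the fricative [f]. /wofuadohekapohev/ → wofuazohexafohev.
Rule 4 (intervocalic h-deletion): /h/ occurs between vowels /o/ and /e/, so it deletes. /h/ occurs between vowels /o/ and /e/, so it deletes. /wofuazohexafohev/ → wofuazoexafoev.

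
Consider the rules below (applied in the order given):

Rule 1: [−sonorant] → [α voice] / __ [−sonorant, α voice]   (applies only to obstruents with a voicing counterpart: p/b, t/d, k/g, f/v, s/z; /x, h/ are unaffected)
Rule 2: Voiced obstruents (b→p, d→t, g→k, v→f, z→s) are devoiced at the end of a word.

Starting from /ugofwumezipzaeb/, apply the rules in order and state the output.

Rule 1 (regressive voicing assimilation): /p/ precedes the voiced obstruent /z/, so it voices to [b] by assimilation. /ugofwumezipzaeb/ → ugofwumezibzaeb.
Rule 2 (final devoicing): /b/ is a voiced obstruent in word-final position, so it devoices to [p]. /ugofwumezibzaeb/ → ugofwumezibzaep.

ugofwumezibzaep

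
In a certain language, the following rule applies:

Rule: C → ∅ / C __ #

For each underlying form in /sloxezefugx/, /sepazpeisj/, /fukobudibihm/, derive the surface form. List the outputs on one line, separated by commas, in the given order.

sloxezefug, sepazpeis, fukobudibih

/sloxezefugx/: /x/ is the second consonant of a word-final cluster /gx/, so it deletes. → [sloxezefug].
/sepazpeisj/: /j/ is the second consonant of a word-final cluster /sj/, so it deletes. → [sepazpeis].
/fukobudibihm/: /m/ is the second consonant of a word-final cluster /hm/, so it deletes. → [fukobudibih].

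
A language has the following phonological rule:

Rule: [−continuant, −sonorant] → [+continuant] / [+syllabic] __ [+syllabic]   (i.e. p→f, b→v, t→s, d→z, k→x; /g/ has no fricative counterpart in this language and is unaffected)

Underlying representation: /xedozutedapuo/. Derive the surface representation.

/d/ is a stop between vowels /e/ and /o/, so it spirantizes to the fricative [z].
/t/ is a stop between vowels /u/ and /e/, so it spirantizes to the fricative [s].
/d/ is a stop between vowels /e/ and /a/, so it spirantizes to the fricative [z].
/p/ is a stop between vowels /a/ and /u/, so it spirantizes to the fricative [f].
Surface form: [xezozusezafuo].

xezozusezafuo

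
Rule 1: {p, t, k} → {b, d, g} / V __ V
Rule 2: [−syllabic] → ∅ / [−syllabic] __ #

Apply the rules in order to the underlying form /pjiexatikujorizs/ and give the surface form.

pjiexadigujoriz

Rule 1 (intervocalic voicing): /t/ is a voiceless stop between vowels /a/ and /i/, so it voices to [d]. /k/ is a voiceless stop between vowels /i/ and /u/, so it voices to [g]. /pjiexatikujorizs/ → pjiexadigujorizs.
Rule 2 (final cluster simplification): /s/ is the second consonant of a word-final cluster /zs/, so it deletes. /pjiexadigujorizs/ → pjiexadigujoriz.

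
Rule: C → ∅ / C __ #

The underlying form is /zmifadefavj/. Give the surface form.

zmifadefav

/j/ is the second consonant of a word-final cluster /vj/, so it deletes.
Surface form: [zmifadefav].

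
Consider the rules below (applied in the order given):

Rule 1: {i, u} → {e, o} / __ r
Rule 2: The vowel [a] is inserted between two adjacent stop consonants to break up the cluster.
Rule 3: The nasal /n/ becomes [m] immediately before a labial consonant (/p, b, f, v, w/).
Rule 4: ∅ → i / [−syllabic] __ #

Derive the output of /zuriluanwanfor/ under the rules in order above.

zoriluamwamfori

Rule 1 (pre-rhotic lowering): /u/ is a high vowel immediately before /r/, so it lowers to [o]. /zuriluanwanfor/ → zoriluanwanfor.
Rule 2 (stop-cluster a-epenthesis): no segment meets the environment; /zoriluanwanfor/ is unchanged.
Rule 3 (nasal place assimilation): /n/ precedes the labial consonant /w/, so it assimilates in place to [m]. /n/ precedes the labial consonant /f/, so it assimilates in place to [m]. /zoriluanwanfor/ → zoriluamwamfor.
Rule 4 (final i-epenthesis): the form ends in the consonant /r/, so [i] is inserted word-finally. /zoriluamwamfor/ → zoriluamwamfori.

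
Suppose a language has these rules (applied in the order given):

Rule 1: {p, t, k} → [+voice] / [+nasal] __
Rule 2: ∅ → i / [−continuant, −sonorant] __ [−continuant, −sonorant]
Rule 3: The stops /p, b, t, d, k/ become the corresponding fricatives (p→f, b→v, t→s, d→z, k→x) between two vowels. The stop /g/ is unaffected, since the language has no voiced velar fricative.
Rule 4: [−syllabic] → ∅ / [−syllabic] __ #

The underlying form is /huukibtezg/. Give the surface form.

Rule 1 (post-nasal voicing): no segment meets the environment; /huukibtezg/ is unchanged.
Rule 2 (stop-cluster i-epenthesis): /b/ and /t/ form a stop–stop cluster, so [i] is inserted between them. /huukibtezg/ → huukibitezg.
Rule 3 (intervocalic spirantization): /k/ is a stop between vowels /u/ and /i/, so it spirantizes to the fricative [x]. /b/ is a stop between vowels /i/ and /i/, so it spirantizes to the fricative [v]. /t/ is a stop between vowels /i/ and /e/, so it spirantizes to the fricative [s]. /huukibitezg/ → huuxivisezg.
Rule 4 (final cluster simplification): /g/ is the second consonant of a word-final cluster /zg/, so it deletes. /huuxivisezg/ → huuxivisez.

huuxivisez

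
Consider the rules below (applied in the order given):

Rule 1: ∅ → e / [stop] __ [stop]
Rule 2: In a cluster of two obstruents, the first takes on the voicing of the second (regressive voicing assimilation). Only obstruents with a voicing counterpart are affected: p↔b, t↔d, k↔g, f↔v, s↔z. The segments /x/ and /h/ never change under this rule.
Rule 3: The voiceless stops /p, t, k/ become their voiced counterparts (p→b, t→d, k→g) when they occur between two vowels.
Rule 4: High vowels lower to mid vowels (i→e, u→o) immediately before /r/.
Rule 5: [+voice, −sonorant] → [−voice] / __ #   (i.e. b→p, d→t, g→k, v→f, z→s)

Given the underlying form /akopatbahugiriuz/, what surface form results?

agobadebahugerius

Rule 1 (stop-cluster e-epenthesis): /t/ and /b/ form a stop–stop cluster, so [e] is inserted between them. /akopatbahugiriuz/ → akopatebahugiriuz.
Rule 2 (regressive voicing assimilation): no segment meets the environment; /akopatebahugiriuz/ is unchanged.
Rule 3 (intervocalic voicing): /k/ is a voiceless stop between vowels /a/ and /o/, so it voices to [g]. /p/ is a voiceless stop between vowels /o/ and /a/, so it voices to [b]. /t/ is a voiceless stop between vowels /a/ and /e/, so it voices to [d]. /akopatebahugiriuz/ → agobadebahugiriuz.
Rule 4 (pre-rhotic lowering): /i/ is a high vowel immediately before /r/, so it lowers to [e]. /agobadebahugiriuz/ → agobadebahugeriuz.
Rule 5 (final devoicing): /z/ is a voiced obstruent in word-final position, so it devoices to [s]. /agobadebahugeriuz/ → agobadebahugerius.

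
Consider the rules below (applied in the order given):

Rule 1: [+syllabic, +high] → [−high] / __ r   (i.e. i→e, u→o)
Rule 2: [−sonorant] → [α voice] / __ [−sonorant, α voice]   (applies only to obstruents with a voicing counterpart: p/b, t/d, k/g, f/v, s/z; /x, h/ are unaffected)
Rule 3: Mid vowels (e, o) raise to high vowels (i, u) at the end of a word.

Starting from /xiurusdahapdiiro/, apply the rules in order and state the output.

Rule 1 (pre-rhotic lowering): /u/ is a high vowel immediately before /r/, so it lowers to [o]. /i/ is a high vowel immediately before /r/, so it lowers to [e]. /xiurusdahapdiiro/ → xiorusdahapdiero.
Rule 2 (regressive voicing assimilation): /s/ precedes the voiced obstruent /d/, so it voices to [z] by assimilation. /p/ precedes the voiced obstruent /d/, so it voices to [b] by assimilation. /xiorusdahapdiero/ → xioruzdahabdiero.
Rule 3 (final vowel raising): /o/ is a mid vowel in word-final position, so it raises to [u]. /xioruzdahabdiero/ → xioruzdahabdieru.

xioruzdahabdieru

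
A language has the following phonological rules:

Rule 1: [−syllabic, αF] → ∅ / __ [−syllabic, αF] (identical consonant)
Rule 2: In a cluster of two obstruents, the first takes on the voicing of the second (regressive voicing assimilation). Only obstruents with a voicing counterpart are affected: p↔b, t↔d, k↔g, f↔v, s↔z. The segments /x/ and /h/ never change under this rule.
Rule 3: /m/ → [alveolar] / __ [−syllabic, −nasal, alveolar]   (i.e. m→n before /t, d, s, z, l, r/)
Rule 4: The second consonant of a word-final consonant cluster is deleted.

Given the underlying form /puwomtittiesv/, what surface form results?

Rule 1 (degemination): /tt/ is a geminate; the first /t/ deletes. /puwomtittiesv/ → puwomtitiesv.
Rule 2 (regressive voicing assimilation): /s/ precedes the voiced obstruent /v/, so it voices to [z] by assimilation. /puwomtitiesv/ → puwomtitiezv.
Rule 3 (nasal place assimilation): /m/ precedes the alveolar consonant /t/, so it assimilates in place to [n]. /puwomtitiezv/ → puwontitiezv.
Rule 4 (final cluster simplification): /v/ is the second consonant of a word-final cluster /zv/, so it deletes. /puwontitiezv/ → puwontitiez.

puwontitiez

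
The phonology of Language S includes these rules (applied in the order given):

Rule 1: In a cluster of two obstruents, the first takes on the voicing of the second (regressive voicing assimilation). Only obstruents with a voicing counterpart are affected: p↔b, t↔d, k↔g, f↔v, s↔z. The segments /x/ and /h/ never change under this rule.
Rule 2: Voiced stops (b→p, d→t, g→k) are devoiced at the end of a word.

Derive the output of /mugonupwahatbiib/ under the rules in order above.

Rule 1 (regressive voicing assimilation): /t/ precedes the voiced obstruent /b/, so it voices to [d] by assimilation. /mugonupwahatbiib/ → mugonupwahadbiib.
Rule 2 (final devoicing): /b/ is a voiced stop in word-final position, so it devoices to [p]. /mugonupwahadbiib/ → mugonupwahadbiip.

mugonupwahadbiip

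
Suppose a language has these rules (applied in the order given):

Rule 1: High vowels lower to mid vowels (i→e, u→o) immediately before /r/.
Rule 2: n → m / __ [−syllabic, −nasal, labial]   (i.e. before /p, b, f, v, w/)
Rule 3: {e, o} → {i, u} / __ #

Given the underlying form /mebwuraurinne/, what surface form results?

mebworaorinni

Rule 1 (pre-rhotic lowering): /u/ is a high vowel immediately before /r/, so it lowers to [o]. /u/ is a high vowel immediately before /r/, so it lowers to [o]. /mebwuraurinne/ → mebworaorinne.
Rule 2 (nasal place assimilation): no segment meets the environment; /mebworaorinne/ is unchanged.
Rule 3 (final vowel raising): /e/ is a mid vowel in word-final position, so it raises to [i]. /mebworaorinne/ → mebworaorinni.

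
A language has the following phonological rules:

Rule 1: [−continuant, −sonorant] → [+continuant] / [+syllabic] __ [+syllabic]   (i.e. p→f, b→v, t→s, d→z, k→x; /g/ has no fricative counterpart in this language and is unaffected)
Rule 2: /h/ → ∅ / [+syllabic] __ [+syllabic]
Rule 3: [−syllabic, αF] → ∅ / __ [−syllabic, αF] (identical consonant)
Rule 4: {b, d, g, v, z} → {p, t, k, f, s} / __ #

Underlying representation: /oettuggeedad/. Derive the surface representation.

Rule 1 (intervocalic spirantization): /d/ is a stop between vowels /e/ and /a/, so it spirantizes to the fricative [z]. /oettuggeedad/ → oettuggeezad.
Rule 2 (intervocalic h-deletion): no segment meets the environment; /oettuggeezad/ is unchanged.
Rule 3 (degemination): /tt/ is a geminate; the first /t/ deletes. /gg/ is a geminate; the first /g/ deletes. /oettuggeezad/ → oetugeezad.
Rule 4 (final devoicing): /d/ is a voiced obstruent in word-final position, so it devoices to [t]. /oetugeezad/ → oetugeezat.

oetugeezat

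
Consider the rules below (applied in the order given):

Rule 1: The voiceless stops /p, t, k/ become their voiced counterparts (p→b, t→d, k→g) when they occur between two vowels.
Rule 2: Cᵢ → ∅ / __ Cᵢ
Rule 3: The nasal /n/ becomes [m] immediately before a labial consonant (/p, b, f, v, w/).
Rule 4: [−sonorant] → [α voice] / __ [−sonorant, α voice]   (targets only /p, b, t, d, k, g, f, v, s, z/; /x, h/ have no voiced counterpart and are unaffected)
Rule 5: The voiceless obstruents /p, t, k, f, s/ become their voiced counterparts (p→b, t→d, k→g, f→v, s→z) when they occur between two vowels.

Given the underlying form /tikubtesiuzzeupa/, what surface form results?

Rule 1 (intervocalic voicing): /k/ is a voiceless stop between vowels /i/ and /u/, so it voices to [g]. /p/ is a voiceless stop between vowels /u/ and /a/, so it voices to [b]. /tikubtesiuzzeupa/ → tigubtesiuzzeuba.
Rule 2 (degemination): /zz/ is a geminate; the first /z/ deletes. /tigubtesiuzzeuba/ → tigubtesiuzeuba.
Rule 3 (nasal place assimilation): no segment meets the environment; /tigubtesiuzeuba/ is unchanged.
Rule 4 (regressive voicing assimilation): /b/ precedes the voiceless obstruent /t/, so it devoices to [p] by assimilation. /tigubtesiuzeuba/ → tiguptesiuzeuba.
Rule 5 (intervocalic voicing): /s/ is a voiceless obstruent between vowels /e/ and /i/, so it voices to [z]. /tiguptesiuzeuba/ → tigupteziuzeuba.

tigupteziuzeuba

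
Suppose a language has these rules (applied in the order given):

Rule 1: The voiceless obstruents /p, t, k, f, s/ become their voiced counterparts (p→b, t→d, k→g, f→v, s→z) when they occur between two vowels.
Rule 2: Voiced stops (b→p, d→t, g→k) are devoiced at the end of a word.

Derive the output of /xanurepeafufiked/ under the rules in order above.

xanurebeavuviget

Rule 1 (intervocalic voicing): /p/ is a voiceless obstruent between vowels /e/ and /e/, so it voices to [b]. /f/ is a voiceless obstruent between vowels /a/ and /u/, so it voices to [v]. /f/ is a voiceless obstruent between vowels /u/ and /i/, so it voices to [v]. /k/ is a voiceless obstruent between vowels /i/ and /e/, so it voices to [g]. /xanurepeafufiked/ → xanurebeavuviged.
Rule 2 (final devoicing): /d/ is a voiced stop in word-final position, so it devoices to [t]. /xanurebeavuviged/ → xanurebeavuviget.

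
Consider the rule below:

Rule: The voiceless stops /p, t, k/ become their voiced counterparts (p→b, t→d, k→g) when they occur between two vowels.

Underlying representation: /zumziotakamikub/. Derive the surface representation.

zumziodagamigub

/t/ is a voiceless stop between vowels /o/ and /a/, so it voices to [d].
/k/ is a voiceless stop between vowels /a/ and /a/, so it voices to [g].
/k/ is a voiceless stop between vowels /i/ and /u/, so it voices to [g].
Surface form: [zumziodagamigub].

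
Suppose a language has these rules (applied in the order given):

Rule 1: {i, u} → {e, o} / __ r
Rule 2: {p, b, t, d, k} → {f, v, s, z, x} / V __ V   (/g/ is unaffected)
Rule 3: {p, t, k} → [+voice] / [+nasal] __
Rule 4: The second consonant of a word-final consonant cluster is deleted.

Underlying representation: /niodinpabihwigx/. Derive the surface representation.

niozinbavihwig

Rule 1 (pre-rhotic lowering): no segment meets the environment; /niodinpabihwigx/ is unchanged.
Rule 2 (intervocalic spirantization): /d/ is a stop between vowels /o/ and /i/, so it spirantizes to the fricative [z]. /b/ is a stop between vowels /a/ and /i/, so it spirantizes to the fricative [v]. /niodinpabihwigx/ → niozinpavihwigx.
Rule 3 (post-nasal voicing): /p/ is a voiceless stop immediately after the nasal /n/, so it voices to [b]. /niozinpavihwigx/ → niozinbavihwigx.
Rule 4 (final cluster simplification): /x/ is the second consonant of a word-final cluster /gx/, so it deletes. /niozinbavihwigx/ → niozinbavihwig.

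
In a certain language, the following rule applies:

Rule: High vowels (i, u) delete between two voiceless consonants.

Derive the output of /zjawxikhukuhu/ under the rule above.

/i/ is a high vowel flanked by voiceless consonants /x/ and /k/, so it deletes.
/u/ is a high vowel flanked by voiceless consonants /h/ and /k/, so it deletes.
/u/ is a high vowel flanked by voiceless consonants /k/ and /h/, so it deletes.
The other instance of /u/ does not occur in the required environment and remains unchanged.
Surface form: [zjawxkhkhu].

zjawxkhkhu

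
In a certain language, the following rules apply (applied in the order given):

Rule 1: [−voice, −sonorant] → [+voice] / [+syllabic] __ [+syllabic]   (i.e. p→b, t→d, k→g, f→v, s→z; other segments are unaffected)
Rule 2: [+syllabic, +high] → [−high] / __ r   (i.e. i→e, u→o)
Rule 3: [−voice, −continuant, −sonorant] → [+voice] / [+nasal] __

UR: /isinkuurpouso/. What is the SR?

Rule 1 (intervocalic voicing): /s/ is a voiceless obstruent between vowels /i/ and /i/, so it voices to [z]. /s/ is a voiceless obstruent between vowels /u/ and /o/, so it voices to [z]. /isinkuurpouso/ → izinkuurpouzo.
Rule 2 (pre-rhotic lowering): /u/ is a high vowel immediately before /r/, so it lowers to [o]. /izinkuurpouzo/ → izinkuorpouzo.
Rule 3 (post-nasal voicing): /k/ is a voiceless stop immediately after the nasal /n/, so it voices to [g]. /izinkuorpouzo/ → izinguorpouzo.

izinguorpouzo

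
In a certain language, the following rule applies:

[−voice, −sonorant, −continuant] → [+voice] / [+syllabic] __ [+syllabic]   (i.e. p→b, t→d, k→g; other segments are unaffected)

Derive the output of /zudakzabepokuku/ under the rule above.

Scanning /zudakzabepokuku/: /k/ at position 5 is not in the conditioning environment; /p/ is a voiceless stop between vowels /e/ and /o/, so it voices to [b]; /k/ is a voiceless stop between vowels /o/ and /u/, so it voices to [g]; /k/ is a voiceless stop between vowels /u/ and /u/, so it voices to [g].
Result: [zudakzabebogugu].

zudakzabebogugu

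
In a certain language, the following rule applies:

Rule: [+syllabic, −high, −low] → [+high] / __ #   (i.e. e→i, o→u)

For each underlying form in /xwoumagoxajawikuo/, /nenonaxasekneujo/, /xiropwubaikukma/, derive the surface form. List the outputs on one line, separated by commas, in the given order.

xwoumagoxajawikuu, nenonaxasekneuju, xiropwubaikukma

/xwoumagoxajawikuo/: /o/ is a mid vowel in word-final position, so it raises to [u]. → [xwoumagoxajawikuu].
/nenonaxasekneujo/: /o/ is a mid vowel in word-final position, so it raises to [u]. → [nenonaxasekneuju].
/xiropwubaikukma/: the rule's environment is not met; surfaces unchanged as [xiropwubaikukma].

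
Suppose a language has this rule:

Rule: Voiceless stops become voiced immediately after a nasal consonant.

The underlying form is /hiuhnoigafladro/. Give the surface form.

hiuhnoigafladro

No segment of /hiuhnoigafladro/ meets the structural description of the rule, so the form surfaces unchanged.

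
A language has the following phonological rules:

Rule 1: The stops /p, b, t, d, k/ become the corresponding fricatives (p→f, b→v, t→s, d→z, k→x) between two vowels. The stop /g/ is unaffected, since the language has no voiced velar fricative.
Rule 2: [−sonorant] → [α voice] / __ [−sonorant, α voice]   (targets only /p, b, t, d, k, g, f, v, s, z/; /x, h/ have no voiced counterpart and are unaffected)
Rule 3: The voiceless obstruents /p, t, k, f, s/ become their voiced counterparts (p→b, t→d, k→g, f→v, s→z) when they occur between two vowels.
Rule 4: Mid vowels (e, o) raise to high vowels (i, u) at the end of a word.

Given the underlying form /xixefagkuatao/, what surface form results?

xixevakkuazau

Rule 1 (intervocalic spirantization): /t/ is a stop between vowels /a/ and /a/, so it spirantizes to the fricative [s]. /xixefagkuatao/ → xixefagkuasao.
Rule 2 (regressive voicing assimilation): /g/ precedes the voiceless obstruent /k/, so it devoices to [k] by assimilation. /xixefagkuasao/ → xixefakkuasao.
Rule 3 (intervocalic voicing): /f/ is a voiceless obstruent between vowels /e/ and /a/, so it voices to [v]. /s/ is a voiceless obstruent between vowels /a/ and /a/, so it voices to [z]. /xixefakkuasao/ → xixevakkuazao.
Rule 4 (final vowel raising): /o/ is a mid vowel in word-final position, so it raises to [u]. /xixevakkuazao/ → xixevakkuazau.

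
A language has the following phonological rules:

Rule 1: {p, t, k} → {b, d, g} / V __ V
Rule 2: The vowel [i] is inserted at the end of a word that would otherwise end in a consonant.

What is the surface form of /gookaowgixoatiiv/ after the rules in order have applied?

googaowgixoadiivi

Rule 1 (intervocalic voicing): /k/ is a voiceless stop between vowels /o/ and /a/, so it voices to [g]. /t/ is a voiceless stop between vowels /a/ and /i/, so it voices to [d]. /gookaowgixoatiiv/ → googaowgixoadiiv.
Rule 2 (final i-epenthesis): the form ends in the consonant /v/, so [i] is inserted word-finally. /googaowgixoadiiv/ → googaowgixoadiivi.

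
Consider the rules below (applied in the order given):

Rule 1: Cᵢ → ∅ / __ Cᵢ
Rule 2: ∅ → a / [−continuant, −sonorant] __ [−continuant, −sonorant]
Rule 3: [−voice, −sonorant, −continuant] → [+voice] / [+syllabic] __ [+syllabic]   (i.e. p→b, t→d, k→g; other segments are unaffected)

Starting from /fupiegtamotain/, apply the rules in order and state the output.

Rule 1 (degemination): no segment meets the environment; /fupiegtamotain/ is unchanged.
Rule 2 (stop-cluster a-epenthesis): /g/ and /t/ form a stop–stop cluster, so [a] is inserted between them. /fupiegtamotain/ → fupiegatamotain.
Rule 3 (intervocalic voicing): /p/ is a voiceless stop between vowels /u/ and /i/, so it voices to [b]. /t/ is a voiceless stop between vowels /a/ and /a/, so it voices to [d]. /t/ is a voiceless stop between vowels /o/ and /a/, so it voices to [d]. /fupiegatamotain/ → fubiegadamodain.

fubiegadamodain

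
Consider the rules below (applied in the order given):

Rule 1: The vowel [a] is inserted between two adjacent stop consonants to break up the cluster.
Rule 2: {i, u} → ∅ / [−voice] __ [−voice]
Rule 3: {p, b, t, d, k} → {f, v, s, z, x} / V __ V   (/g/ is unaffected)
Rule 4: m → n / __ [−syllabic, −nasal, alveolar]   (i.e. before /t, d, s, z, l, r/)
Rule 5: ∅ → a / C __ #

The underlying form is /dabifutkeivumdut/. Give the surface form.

daviftaxeivunduta

Rule 1 (stop-cluster a-epenthesis): /t/ and /k/ form a stop–stop cluster, so [a] is inserted between them. /dabifutkeivumdut/ → dabifutakeivumdut.
Rule 2 (high vowel syncope): /u/ is a high vowel flanked by voiceless consonants /f/ and /t/, so it deletes. /dabifutakeivumdut/ → dabiftakeivumdut.
Rule 3 (intervocalic spirantization): /b/ is a stop between vowels /a/ and /i/, so it spirantizes to the fricative [v]. /k/ is a stop between vowels /a/ and /e/, so it spirantizes to the fricative [x]. /dabiftakeivumdut/ → daviftaxeivumdut.
Rule 4 (nasal place assimilation): /m/ precedes the alveolar consonant /d/, so it assimilates in place to [n]. /daviftaxeivumdut/ → daviftaxeivundut.
Rule 5 (final a-epenthesis): the form ends in the consonant /t/, so [a] is inserted word-finally. /daviftaxeivundut/ → daviftaxeivunduta.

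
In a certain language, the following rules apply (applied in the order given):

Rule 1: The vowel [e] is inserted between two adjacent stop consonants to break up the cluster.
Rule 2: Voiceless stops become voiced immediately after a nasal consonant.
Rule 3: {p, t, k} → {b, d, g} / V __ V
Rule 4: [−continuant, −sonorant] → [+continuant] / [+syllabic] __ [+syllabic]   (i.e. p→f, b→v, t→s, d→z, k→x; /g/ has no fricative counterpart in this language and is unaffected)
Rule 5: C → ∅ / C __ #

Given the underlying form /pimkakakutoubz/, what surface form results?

Rule 1 (stop-cluster e-epenthesis): no segment meets the environment; /pimkakakutoubz/ is unchanged.
Rule 2 (post-nasal voicing): /k/ is a voiceless stop immediately after the nasal /m/, so it voices to [g]. /pimkakakutoubz/ → pimgakakutoubz.
Rule 3 (intervocalic voicing): /k/ is a voiceless stop between vowels /a/ and /a/, so it voices to [g]. /k/ is a voiceless stop between vowels /a/ and /u/, so it voices to [g]. /t/ is a voiceless stop between vowels /u/ and /o/, so it voices to [d]. /pimgakakutoubz/ → pimgagagudoubz.
Rule 4 (intervocalic spirantization): /d/ is a stop between vowels /u/ and /o/, so it spirantizes to the fricative [z]. /pimgagagudoubz/ → pimgagaguzoubz.
Rule 5 (final cluster simplification): /z/ is the second consonant of a word-final cluster /bz/, so it deletes. /pimgagaguzoubz/ → pimgagaguzoub.

pimgagaguzoub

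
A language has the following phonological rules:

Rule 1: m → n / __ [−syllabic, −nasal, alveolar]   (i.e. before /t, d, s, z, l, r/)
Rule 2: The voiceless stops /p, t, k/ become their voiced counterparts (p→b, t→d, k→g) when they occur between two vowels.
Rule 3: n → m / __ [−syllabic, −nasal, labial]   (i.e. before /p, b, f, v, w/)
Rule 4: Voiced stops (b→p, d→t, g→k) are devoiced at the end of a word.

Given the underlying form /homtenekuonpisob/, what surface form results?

Rule 1 (nasal place assimilation): /m/ precedes the alveolar consonant /t/, so it assimilates in place to [n]. /homtenekuonpisob/ → hontenekuonpisob.
Rule 2 (intervocalic voicing): /k/ is a voiceless stop between vowels /e/ and /u/, so it voices to [g]. /hontenekuonpisob/ → honteneguonpisob.
Rule 3 (nasal place assimilation): /n/ precedes the labial consonant /p/, so it assimilates in place to [m]. /honteneguonpisob/ → honteneguompisob.
Rule 4 (final devoicing): /b/ is a voiced stop in word-final position, so it devoices to [p]. /honteneguompisob/ → honteneguompisop.

honteneguompisop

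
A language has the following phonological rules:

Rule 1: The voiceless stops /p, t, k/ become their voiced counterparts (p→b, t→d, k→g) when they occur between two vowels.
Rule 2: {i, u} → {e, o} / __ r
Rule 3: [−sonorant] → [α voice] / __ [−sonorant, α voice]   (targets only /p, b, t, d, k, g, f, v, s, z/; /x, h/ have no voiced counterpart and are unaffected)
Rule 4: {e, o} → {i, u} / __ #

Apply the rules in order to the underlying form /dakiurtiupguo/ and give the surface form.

dagiortiubguu

Rule 1 (intervocalic voicing): /k/ is a voiceless stop between vowels /a/ and /i/, so it voices to [g]. /dakiurtiupguo/ → dagiurtiupguo.
Rule 2 (pre-rhotic lowering): /u/ is a high vowel immediately before /r/, so it lowers to [o]. /dagiurtiupguo/ → dagiortiupguo.
Rule 3 (regressive voicing assimilation): /p/ precedes the voiced obstruent /g/, so it voices to [b] by assimilation. /dagiortiupguo/ → dagiortiubguo.
Rule 4 (final vowel raising): /o/ is a mid vowel in word-final position, so it raises to [u]. /dagiortiubguo/ → dagiortiubguu.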